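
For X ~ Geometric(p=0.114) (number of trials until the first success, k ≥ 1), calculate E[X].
8.7719

We have X ~ Geometric(p=0.114) (number of trials until the first success, k ≥ 1).

For a Geometric distribution with p=0.114 (number of trials until the first success, k ≥ 1):
E[X] = 8.7719

This is the expected (average) value of X.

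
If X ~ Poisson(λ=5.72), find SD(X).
2.3917

We have X ~ Poisson(λ=5.72).

For a Poisson distribution with λ=5.72:
σ = √Var(X) = 2.3917

The standard deviation is the square root of the variance.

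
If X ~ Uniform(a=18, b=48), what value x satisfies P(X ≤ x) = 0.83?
42.9000

We have X ~ Uniform(a=18, b=48).

We want to find x such that P(X ≤ x) = 0.83.

This is the 83rd percentile, which means 83% of values fall below this point.

Using the inverse CDF (quantile function):
x = F⁻¹(0.83) = 42.9000

Verification: P(X ≤ 42.9000) = 0.83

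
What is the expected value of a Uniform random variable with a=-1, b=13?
6.0000

We have X ~ Uniform(a=-1, b=13).

For a Uniform distribution with a=-1, b=13:
E[X] = 6.0000

This is the expected (average) value of X.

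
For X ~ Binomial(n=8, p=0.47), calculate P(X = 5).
0.191208

We have X ~ Binomial(n=8, p=0.47).

For a Binomial distribution, the PMF gives us the probability of each outcome.

Using the PMF formula:
P(X = 5) = 0.191208

Rounded to 4 decimal places: 0.1912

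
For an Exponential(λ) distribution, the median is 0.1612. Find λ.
λ = 4.2999

For X ~ Exponential(λ), the CDF is F(x) = 1 - e^(-λx).
The median m satisfies F(m) = 0.5:
1 - e^(-λm) = 0.5
e^(-λm) = 0.5
λm = ln(2)
m = ln(2) / λ

Given m = 0.1612:
λ = ln(2) / 0.1612 = 0.693147 / 0.1612 = 4.2999

Verification: ln(2) / 4.2999 = 0.1612 ✓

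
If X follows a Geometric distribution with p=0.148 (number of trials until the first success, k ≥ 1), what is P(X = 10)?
0.035012

We have X ~ Geometric(p=0.148) (number of trials until the first success, k ≥ 1).

For a Geometric distribution, the PMF gives us the probability of each outcome.

Using the PMF formula:
P(X = 10) = 0.035012

Rounded to 4 decimal places: 0.0350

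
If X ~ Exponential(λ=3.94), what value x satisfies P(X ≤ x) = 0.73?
0.3323

We have X ~ Exponential(λ=3.94).

We want to find x such that P(X ≤ x) = 0.73.

This is the 73rd percentile, which means 73% of values fall below this point.

Using the inverse CDF (quantile function):
x = F⁻¹(0.73) = 0.3323

Verification: P(X ≤ 0.3323) = 0.73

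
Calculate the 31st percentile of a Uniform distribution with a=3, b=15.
6.7200

We have X ~ Uniform(a=3, b=15).

We want to find x such that P(X ≤ x) = 0.31.

This is the 31st percentile, which means 31% of values fall below this point.

Using the inverse CDF (quantile function):
x = F⁻¹(0.31) = 6.7200

Verification: P(X ≤ 6.7200) = 0.31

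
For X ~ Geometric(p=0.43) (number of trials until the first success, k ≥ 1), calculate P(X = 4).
0.079633

We have X ~ Geometric(p=0.43) (number of trials until the first success, k ≥ 1).

For a Geometric distribution, the PMF gives us the probability of each outcome.

Using the PMF formula:
P(X = 4) = 0.079633

Rounded to 4 decimal places: 0.0796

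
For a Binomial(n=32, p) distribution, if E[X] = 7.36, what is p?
p = 0.23

For a Binomial(n, p) distribution:
E[X] = n × p

Given n = 32 and E[X] = 7.36:
7.36 = 32 × p
p = 7.36 / 32 = 0.23

Verification: Binomial(32, 0.23) has E[X] = 7.36 ✓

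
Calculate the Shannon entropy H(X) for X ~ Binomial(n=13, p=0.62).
1.9760 nats

We have X ~ Binomial(n=13, p=0.62).

The Shannon entropy measures the uncertainty or information content of the distribution.

For a Binomial distribution with n=13, p=0.62:
H(X) = 1.9760 nats

(In bits, this would be 2.8508 bits.)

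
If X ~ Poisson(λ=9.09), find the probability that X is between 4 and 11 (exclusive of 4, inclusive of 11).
0.742188

We have X ~ Poisson(λ=9.09).

To find P(4 < X ≤ 11), we use:
P(4 < X ≤ 11) = P(X ≤ 11) - P(X ≤ 4)
                 = F(11) - F(4)
                 = 0.794190 - 0.052002
                 = 0.742188

So there's approximately a 74.2% chance that X falls in this range.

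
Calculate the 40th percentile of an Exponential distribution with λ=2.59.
0.1972

We have X ~ Exponential(λ=2.59).

We want to find x such that P(X ≤ x) = 0.4.

This is the 40th percentile, which means 40% of values fall below this point.

Using the inverse CDF (quantile function):
x = F⁻¹(0.4) = 0.1972

Verification: P(X ≤ 0.1972) = 0.4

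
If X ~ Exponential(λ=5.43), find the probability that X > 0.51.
0.062706

We have X ~ Exponential(λ=5.43).

P(X > 0.51) = 1 - P(X ≤ 0.51)
                = 1 - F(0.51)
                = 1 - 0.937294
                = 0.062706

So there's approximately a 6.3% chance that X exceeds 0.51.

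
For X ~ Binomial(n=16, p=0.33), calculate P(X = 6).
0.188519

We have X ~ Binomial(n=16, p=0.33).

For a Binomial distribution, the PMF gives us the probability of each outcome.

Using the PMF formula:
P(X = 6) = 0.188519

Rounded to 4 decimal places: 0.1885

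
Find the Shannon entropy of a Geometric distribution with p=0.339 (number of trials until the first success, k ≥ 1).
1.8890 nats

We have X ~ Geometric(p=0.339) (number of trials until the first success, k ≥ 1).

The Shannon entropy measures the uncertainty or information content of the distribution.

For a Geometric distribution with p=0.339 (number of trials until the first success, k ≥ 1):
H(X) = 1.8890 nats

(In bits, this would be 2.7252 bits.)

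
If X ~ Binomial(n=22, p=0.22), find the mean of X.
4.8400

We have X ~ Binomial(n=22, p=0.22).

For a Binomial distribution with n=22, p=0.22:
E[X] = 4.8400

This is the expected (average) value of X.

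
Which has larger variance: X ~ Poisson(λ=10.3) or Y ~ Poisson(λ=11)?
Y has larger variance (11.0000 > 10.3000)

Compute the variance for each distribution:

X ~ Poisson(λ=10.3):
Var(X) = 10.3000

Y ~ Poisson(λ=11):
Var(Y) = 11.0000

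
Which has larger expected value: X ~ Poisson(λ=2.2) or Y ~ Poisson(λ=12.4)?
Y has larger mean (12.4000 > 2.2000)

Compute the expected value for each distribution:

X ~ Poisson(λ=2.2):
E[X] = 2.2000

Y ~ Poisson(λ=12.4):
E[Y] = 12.4000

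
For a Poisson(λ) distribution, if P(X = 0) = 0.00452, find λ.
λ = 5.3992

For a Poisson(λ) distribution, the PMF at 0 is:
P(X = 0) = λ^0 e^(-λ) / 0! = e^(-λ)

Given P(X = 0) = 0.00452:
e^(-λ) = 0.00452
-λ = ln(0.00452)
λ = -ln(0.00452) = 5.3992

Verification: e^(-5.3992) = 0.00452 ✓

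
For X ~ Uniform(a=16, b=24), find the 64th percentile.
21.1200

We have X ~ Uniform(a=16, b=24).

We want to find x such that P(X ≤ x) = 0.64.

This is the 64th percentile, which means 64% of values fall below this point.

Using the inverse CDF (quantile function):
x = F⁻¹(0.64) = 21.1200

Verification: P(X ≤ 21.1200) = 0.64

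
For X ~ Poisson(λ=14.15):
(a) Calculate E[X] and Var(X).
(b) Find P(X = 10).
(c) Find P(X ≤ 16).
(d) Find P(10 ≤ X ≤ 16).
(a) E[X] = 14.1500, Var(X) = 14.1500
(b) P(X = 10) = 0.063465
(c) P(X ≤ 16) = 0.742798
(d) P(10 ≤ X ≤ 16) = 0.640312

We have X ~ Poisson(λ=14.15).

(a) Moments:
E[X] = 14.1500
Var(X) = 14.1500
σ = √Var(X) = 3.7616

(b) Point probability using PMF:
P(X = 10) = 0.063465

(c) Cumulative probability using CDF:
P(X ≤ 16) = F(16) = 0.742798

(d) Range probability:
P(10 ≤ X ≤ 16) = P(X ≤ 16) - P(X ≤ 9)
                   = F(16) - F(9)
                   = 0.742798 - 0.102486
                   = 0.640312

This means approximately 64.0% of outcomes fall in the interval [10, 16].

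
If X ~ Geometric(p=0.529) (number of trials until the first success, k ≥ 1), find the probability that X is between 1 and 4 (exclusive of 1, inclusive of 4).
0.421787

We have X ~ Geometric(p=0.529) (number of trials until the first success, k ≥ 1).

To find P(1 < X ≤ 4), we use:
P(1 < X ≤ 4) = P(X ≤ 4) - P(X ≤ 1)
                 = F(4) - F(1)
                 = 0.950787 - 0.529000
                 = 0.421787

So there's approximately a 42.2% chance that X falls in this range.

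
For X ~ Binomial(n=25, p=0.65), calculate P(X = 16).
0.163489

We have X ~ Binomial(n=25, p=0.65).

For a Binomial distribution, the PMF gives us the probability of each outcome.

Using the PMF formula:
P(X = 16) = 0.163489

Rounded to 4 decimal places: 0.1635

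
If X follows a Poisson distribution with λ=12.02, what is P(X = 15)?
0.072752

We have X ~ Poisson(λ=12.02).

For a Poisson distribution, the PMF gives us the probability of each outcome.

Using the PMF formula:
P(X = 15) = 0.072752

Rounded to 4 decimal places: 0.0728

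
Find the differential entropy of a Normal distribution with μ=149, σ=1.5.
1.8244 nats

We have X ~ Normal(μ=149, σ=1.5).

The differential entropy measures the uncertainty or information content of the distribution.

For a Normal distribution with μ=149, σ=1.5:
h(X) = 1.8244 nats

(In bits, this would be 2.6321 bits.)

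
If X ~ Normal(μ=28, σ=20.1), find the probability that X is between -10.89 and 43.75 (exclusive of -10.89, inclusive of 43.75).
0.756851

We have X ~ Normal(μ=28, σ=20.1).

To find P(-10.89 < X ≤ 43.75), we use:
P(-10.89 < X ≤ 43.75) = P(X ≤ 43.75) - P(X ≤ -10.89)
                 = F(43.75) - F(-10.89)
                 = 0.783357 - 0.026506
                 = 0.756851

So there's approximately a 75.7% chance that X falls in this range.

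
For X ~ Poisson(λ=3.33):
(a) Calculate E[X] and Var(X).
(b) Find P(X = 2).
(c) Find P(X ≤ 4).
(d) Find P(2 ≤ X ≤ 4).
(a) E[X] = 3.3300, Var(X) = 3.3300
(b) P(X = 2) = 0.198453
(c) P(X ≤ 4) = 0.757106
(d) P(2 ≤ X ≤ 4) = 0.602122

We have X ~ Poisson(λ=3.33).

(a) Moments:
E[X] = 3.3300
Var(X) = 3.3300
σ = √Var(X) = 1.8248

(b) Point probability using PMF:
P(X = 2) = 0.198453

(c) Cumulative probability using CDF:
P(X ≤ 4) = F(4) = 0.757106

(d) Range probability:
P(2 ≤ X ≤ 4) = P(X ≤ 4) - P(X ≤ 1)
                   = F(4) - F(1)
                   = 0.757106 - 0.154984
                   = 0.602122

This means approximately 60.2% of outcomes fall in the interval [2, 4].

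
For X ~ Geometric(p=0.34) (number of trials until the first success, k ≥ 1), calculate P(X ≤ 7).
0.945448

We have X ~ Geometric(p=0.34) (number of trials until the first success, k ≥ 1).

The CDF gives us P(X ≤ k).

Using the CDF:
P(X ≤ 7) = 0.945448

This means there's approximately a 94.5% chance that X is at most 7.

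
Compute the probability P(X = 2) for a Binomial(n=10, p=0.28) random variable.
0.254794

We have X ~ Binomial(n=10, p=0.28).

For a Binomial distribution, the PMF gives us the probability of each outcome.

Using the PMF formula:
P(X = 2) = 0.254794

Rounded to 4 decimal places: 0.2548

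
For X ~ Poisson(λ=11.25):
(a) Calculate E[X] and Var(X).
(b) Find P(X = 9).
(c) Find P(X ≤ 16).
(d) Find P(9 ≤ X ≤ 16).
(a) E[X] = 11.2500, Var(X) = 11.2500
(b) P(X = 9) = 0.103466
(c) P(X ≤ 16) = 0.934378
(d) P(9 ≤ X ≤ 16) = 0.723837

We have X ~ Poisson(λ=11.25).

(a) Moments:
E[X] = 11.2500
Var(X) = 11.2500
σ = √Var(X) = 3.3541

(b) Point probability using PMF:
P(X = 9) = 0.103466

(c) Cumulative probability using CDF:
P(X ≤ 16) = F(16) = 0.934378

(d) Range probability:
P(9 ≤ X ≤ 16) = P(X ≤ 16) - P(X ≤ 8)
                   = F(16) - F(8)
                   = 0.934378 - 0.210541
                   = 0.723837

This means approximately 72.4% of outcomes fall in the interval [9, 16].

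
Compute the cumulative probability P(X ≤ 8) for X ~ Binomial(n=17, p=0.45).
0.662564

We have X ~ Binomial(n=17, p=0.45).

The CDF gives us P(X ≤ k).

Using the CDF:
P(X ≤ 8) = 0.662564

This means there's approximately a 66.3% chance that X is at most 8.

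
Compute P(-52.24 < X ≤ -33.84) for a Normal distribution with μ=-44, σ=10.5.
0.617086

We have X ~ Normal(μ=-44, σ=10.5).

To find P(-52.24 < X ≤ -33.84), we use:
P(-52.24 < X ≤ -33.84) = P(X ≤ -33.84) - P(X ≤ -52.24)
                 = F(-33.84) - F(-52.24)
                 = 0.833383 - 0.216297
                 = 0.617086

So there's approximately a 61.7% chance that X falls in this range.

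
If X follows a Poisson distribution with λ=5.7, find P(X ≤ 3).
0.180048

We have X ~ Poisson(λ=5.7).

The CDF gives us P(X ≤ k).

Using the CDF:
P(X ≤ 3) = 0.180048

This means there's approximately a 18.0% chance that X is at most 3.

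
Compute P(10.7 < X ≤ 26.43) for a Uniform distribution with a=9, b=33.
0.655417

We have X ~ Uniform(a=9, b=33).

To find P(10.7 < X ≤ 26.43), we use:
P(10.7 < X ≤ 26.43) = P(X ≤ 26.43) - P(X ≤ 10.7)
                 = F(26.43) - F(10.7)
                 = 0.726250 - 0.070833
                 = 0.655417

So there's approximately a 65.5% chance that X falls in this range.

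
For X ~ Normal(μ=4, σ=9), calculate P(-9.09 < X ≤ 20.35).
0.892454

We have X ~ Normal(μ=4, σ=9).

To find P(-9.09 < X ≤ 20.35), we use:
P(-9.09 < X ≤ 20.35) = P(X ≤ 20.35) - P(X ≤ -9.09)
                 = F(20.35) - F(-9.09)
                 = 0.965366 - 0.072912
                 = 0.892454

So there's approximately a 89.2% chance that X falls in this range.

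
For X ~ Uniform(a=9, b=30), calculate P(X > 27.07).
0.139524

We have X ~ Uniform(a=9, b=30).

P(X > 27.07) = 1 - P(X ≤ 27.07)
                = 1 - F(27.07)
                = 1 - 0.860476
                = 0.139524

So there's approximately a 14.0% chance that X exceeds 27.07.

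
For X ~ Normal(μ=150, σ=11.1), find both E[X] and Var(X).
E[X] = 150.0000, Var(X) = 123.2100

We have X ~ Normal(μ=150, σ=11.1).

For a Normal distribution with μ=150, σ=11.1:

Expected value:
E[X] = 150.0000

Variance:
Var(X) = 123.2100

Standard deviation:
σ = √Var(X) = 11.1000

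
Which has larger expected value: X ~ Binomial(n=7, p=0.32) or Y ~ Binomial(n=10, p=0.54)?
Y has larger mean (5.4000 > 2.2400)

Compute the expected value for each distribution:

X ~ Binomial(n=7, p=0.32):
E[X] = 2.2400

Y ~ Binomial(n=10, p=0.54):
E[Y] = 5.4000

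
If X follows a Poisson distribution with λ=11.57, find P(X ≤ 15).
0.873835

We have X ~ Poisson(λ=11.57).

The CDF gives us P(X ≤ k).

Using the CDF:
P(X ≤ 15) = 0.873835

This means there's approximately a 87.4% chance that X is at most 15.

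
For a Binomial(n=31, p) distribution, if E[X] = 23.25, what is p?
p = 0.75

For a Binomial(n, p) distribution:
E[X] = n × p

Given n = 31 and E[X] = 23.25:
23.25 = 31 × p
p = 23.25 / 31 = 0.75

Verification: Binomial(31, 0.75) has E[X] = 23.25 ✓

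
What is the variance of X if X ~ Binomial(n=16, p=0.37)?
3.7296

We have X ~ Binomial(n=16, p=0.37).

For a Binomial distribution with n=16, p=0.37:
Var(X) = 3.7296

The variance measures the spread of the distribution around the mean.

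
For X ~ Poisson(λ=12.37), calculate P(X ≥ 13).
0.466272

We have X ~ Poisson(λ=12.37).

For discrete distributions, P(X ≥ 13) = 1 - P(X ≤ 12).

P(X ≤ 12) = 0.533728
P(X ≥ 13) = 1 - 0.533728 = 0.466272

So there's approximately a 46.6% chance that X is at least 13.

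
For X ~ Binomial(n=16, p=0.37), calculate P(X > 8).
0.092627

We have X ~ Binomial(n=16, p=0.37).

P(X > 8) = 1 - P(X ≤ 8)
                = 1 - F(8)
                = 1 - 0.907373
                = 0.092627

So there's approximately a 9.3% chance that X exceeds 8.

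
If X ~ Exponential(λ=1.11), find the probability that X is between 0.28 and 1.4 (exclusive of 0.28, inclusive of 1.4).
0.521460

We have X ~ Exponential(λ=1.11).

To find P(0.28 < X ≤ 1.4), we use:
P(0.28 < X ≤ 1.4) = P(X ≤ 1.4) - P(X ≤ 0.28)
                 = F(1.4) - F(0.28)
                 = 0.788599 - 0.267140
                 = 0.521460

So there's approximately a 52.1% chance that X falls in this range.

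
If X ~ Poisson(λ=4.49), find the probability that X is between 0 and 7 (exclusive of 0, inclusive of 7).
0.903014

We have X ~ Poisson(λ=4.49).

To find P(0 < X ≤ 7), we use:
P(0 < X ≤ 7) = P(X ≤ 7) - P(X ≤ 0)
                 = F(7) - F(0)
                 = 0.914235 - 0.011221
                 = 0.903014

So there's approximately a 90.3% chance that X falls in this range.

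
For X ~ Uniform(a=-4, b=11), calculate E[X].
3.5000

We have X ~ Uniform(a=-4, b=11).

For a Uniform distribution with a=-4, b=11:
E[X] = 3.5000

This is the expected (average) value of X.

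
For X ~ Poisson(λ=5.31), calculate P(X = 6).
0.153862

We have X ~ Poisson(λ=5.31).

For a Poisson distribution, the PMF gives us the probability of each outcome.

Using the PMF formula:
P(X = 6) = 0.153862

Rounded to 4 decimal places: 0.1539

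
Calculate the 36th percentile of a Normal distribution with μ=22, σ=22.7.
13.8630

We have X ~ Normal(μ=22, σ=22.7).

We want to find x such that P(X ≤ x) = 0.36.

This is the 36th percentile, which means 36% of values fall below this point.

Using the inverse CDF (quantile function):
x = F⁻¹(0.36) = 13.8630

Verification: P(X ≤ 13.8630) = 0.36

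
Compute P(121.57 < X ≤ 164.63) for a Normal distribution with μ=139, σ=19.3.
0.724673

We have X ~ Normal(μ=139, σ=19.3).

To find P(121.57 < X ≤ 164.63), we use:
P(121.57 < X ≤ 164.63) = P(X ≤ 164.63) - P(X ≤ 121.57)
                 = F(164.63) - F(121.57)
                 = 0.907908 - 0.183234
                 = 0.724673

So there's approximately a 72.5% chance that X falls in this range.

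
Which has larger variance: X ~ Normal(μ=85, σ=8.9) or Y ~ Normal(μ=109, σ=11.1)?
Y has larger variance (123.2100 > 79.2100)

Compute the variance for each distribution:

X ~ Normal(μ=85, σ=8.9):
Var(X) = 79.2100

Y ~ Normal(μ=109, σ=11.1):
Var(Y) = 123.2100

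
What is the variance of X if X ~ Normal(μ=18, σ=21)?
441.0000

We have X ~ Normal(μ=18, σ=21).

For a Normal distribution with μ=18, σ=21:
Var(X) = 441.0000

The variance measures the spread of the distribution around the mean.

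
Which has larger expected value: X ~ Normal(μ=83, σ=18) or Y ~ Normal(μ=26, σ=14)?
X has larger mean (83.0000 > 26.0000)

Compute the expected value for each distribution:

X ~ Normal(μ=83, σ=18):
E[X] = 83.0000

Y ~ Normal(μ=26, σ=14):
E[Y] = 26.0000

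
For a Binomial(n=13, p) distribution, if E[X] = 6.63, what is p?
p = 0.51

For a Binomial(n, p) distribution:
E[X] = n × p

Given n = 13 and E[X] = 6.63:
6.63 = 13 × p
p = 6.63 / 13 = 0.51

Verification: Binomial(13, 0.51) has E[X] = 6.63 ✓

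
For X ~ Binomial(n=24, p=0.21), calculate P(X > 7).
0.111965

We have X ~ Binomial(n=24, p=0.21).

P(X > 7) = 1 - P(X ≤ 7)
                = 1 - F(7)
                = 1 - 0.888035
                = 0.111965

So there's approximately a 11.2% chance that X exceeds 7.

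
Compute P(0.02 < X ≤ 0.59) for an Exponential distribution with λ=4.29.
0.838206

We have X ~ Exponential(λ=4.29).

To find P(0.02 < X ≤ 0.59), we use:
P(0.02 < X ≤ 0.59) = P(X ≤ 0.59) - P(X ≤ 0.02)
                 = F(0.59) - F(0.02)
                 = 0.920429 - 0.082222
                 = 0.838206

So there's approximately a 83.8% chance that X falls in this range.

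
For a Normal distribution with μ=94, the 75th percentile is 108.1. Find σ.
σ = 20.9047

For X ~ Normal(μ, σ), the p-th percentile satisfies x = μ + z_p × σ,
where z_p = Φ⁻¹(p) is the standard normal quantile.

Step 1: z_{0.75} = Φ⁻¹(0.75) = 0.6745

Step 2: Solve for σ:
108.1 = 94 + 0.6745 × σ
σ = (108.1 - 94) / 0.6745
σ = 14.10 / 0.6745
σ = 20.9047

Verification: μ + z × σ = 94 + 0.6745 × 20.9047 = 108.10 ✓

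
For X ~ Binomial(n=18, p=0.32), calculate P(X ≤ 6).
0.655037

We have X ~ Binomial(n=18, p=0.32).

The CDF gives us P(X ≤ k).

Using the CDF:
P(X ≤ 6) = 0.655037

This means there's approximately a 65.5% chance that X is at most 6.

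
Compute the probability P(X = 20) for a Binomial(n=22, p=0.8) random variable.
0.106530

We have X ~ Binomial(n=22, p=0.8).

For a Binomial distribution, the PMF gives us the probability of each outcome.

Using the PMF formula:
P(X = 20) = 0.106530

Rounded to 4 decimal places: 0.1065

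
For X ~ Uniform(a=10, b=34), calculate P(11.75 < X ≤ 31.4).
0.818750

We have X ~ Uniform(a=10, b=34).

To find P(11.75 < X ≤ 31.4), we use:
P(11.75 < X ≤ 31.4) = P(X ≤ 31.4) - P(X ≤ 11.75)
                 = F(31.4) - F(11.75)
                 = 0.891667 - 0.072917
                 = 0.818750

So there's approximately a 81.9% chance that X falls in this range.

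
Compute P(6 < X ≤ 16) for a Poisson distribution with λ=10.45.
0.857589

We have X ~ Poisson(λ=10.45).

To find P(6 < X ≤ 16), we use:
P(6 < X ≤ 16) = P(X ≤ 16) - P(X ≤ 6)
                 = F(16) - F(6)
                 = 0.961812 - 0.104223
                 = 0.857589

So there's approximately a 85.8% chance that X falls in this range.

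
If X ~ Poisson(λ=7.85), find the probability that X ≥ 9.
0.386525

We have X ~ Poisson(λ=7.85).

For discrete distributions, P(X ≥ 9) = 1 - P(X ≤ 8).

P(X ≤ 8) = 0.613475
P(X ≥ 9) = 1 - 0.613475 = 0.386525

So there's approximately a 38.7% chance that X is at least 9.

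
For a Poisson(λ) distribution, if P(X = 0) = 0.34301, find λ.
λ = 1.0700

For a Poisson(λ) distribution, the PMF at 0 is:
P(X = 0) = λ^0 e^(-λ) / 0! = e^(-λ)

Given P(X = 0) = 0.34301:
e^(-λ) = 0.34301
-λ = ln(0.34301)
λ = -ln(0.34301) = 1.0700

Verification: e^(-1.0700) = 0.34301 ✓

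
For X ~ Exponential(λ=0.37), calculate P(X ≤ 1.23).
0.365615

We have X ~ Exponential(λ=0.37).

The CDF gives us P(X ≤ k).

Using the CDF:
P(X ≤ 1.23) = 0.365615

This means there's approximately a 36.6% chance that X is at most 1.23.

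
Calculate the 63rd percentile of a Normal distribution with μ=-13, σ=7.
-10.6770

We have X ~ Normal(μ=-13, σ=7).

We want to find x such that P(X ≤ x) = 0.63.

This is the 63rd percentile, which means 63% of values fall below this point.

Using the inverse CDF (quantile function):
x = F⁻¹(0.63) = -10.6770

Verification: P(X ≤ -10.6770) = 0.63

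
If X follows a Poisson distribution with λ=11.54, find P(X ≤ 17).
0.953012

We have X ~ Poisson(λ=11.54).

The CDF gives us P(X ≤ k).

Using the CDF:
P(X ≤ 17) = 0.953012

This means there's approximately a 95.3% chance that X is at most 17.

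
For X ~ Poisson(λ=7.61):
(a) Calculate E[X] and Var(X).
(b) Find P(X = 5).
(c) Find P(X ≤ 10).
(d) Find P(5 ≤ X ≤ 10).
(a) E[X] = 7.6100, Var(X) = 7.6100
(b) P(X = 5) = 0.105381
(c) P(X ≤ 10) = 0.852625
(d) P(5 ≤ X ≤ 10) = 0.728380

We have X ~ Poisson(λ=7.61).

(a) Moments:
E[X] = 7.6100
Var(X) = 7.6100
σ = √Var(X) = 2.7586

(b) Point probability using PMF:
P(X = 5) = 0.105381

(c) Cumulative probability using CDF:
P(X ≤ 10) = F(10) = 0.852625

(d) Range probability:
P(5 ≤ X ≤ 10) = P(X ≤ 10) - P(X ≤ 4)
                   = F(10) - F(4)
                   = 0.852625 - 0.124245
                   = 0.728380

This means approximately 72.8% of outcomes fall in the interval [5, 10].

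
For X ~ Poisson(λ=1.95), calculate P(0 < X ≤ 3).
0.723757

We have X ~ Poisson(λ=1.95).

To find P(0 < X ≤ 3), we use:
P(0 < X ≤ 3) = P(X ≤ 3) - P(X ≤ 0)
                 = F(3) - F(0)
                 = 0.866031 - 0.142274
                 = 0.723757

So there's approximately a 72.4% chance that X falls in this range.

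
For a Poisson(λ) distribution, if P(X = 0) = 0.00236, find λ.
λ = 6.0491

For a Poisson(λ) distribution, the PMF at 0 is:
P(X = 0) = λ^0 e^(-λ) / 0! = e^(-λ)

Given P(X = 0) = 0.00236:
e^(-λ) = 0.00236
-λ = ln(0.00236)
λ = -ln(0.00236) = 6.0491

Verification: e^(-6.0491) = 0.00236 ✓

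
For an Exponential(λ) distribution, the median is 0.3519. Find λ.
λ = 1.9697

For X ~ Exponential(λ), the CDF is F(x) = 1 - e^(-λx).
The median m satisfies F(m) = 0.5:
1 - e^(-λm) = 0.5
e^(-λm) = 0.5
λm = ln(2)
m = ln(2) / λ

Given m = 0.3519:
λ = ln(2) / 0.3519 = 0.693147 / 0.3519 = 1.9697

Verification: ln(2) / 1.9697 = 0.3519 ✓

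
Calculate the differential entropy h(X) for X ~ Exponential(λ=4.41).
-0.4839 nats

We have X ~ Exponential(λ=4.41).

The differential entropy measures the uncertainty or information content of the distribution.

For an Exponential distribution with λ=4.41:
h(X) = -0.4839 nats

(In bits, this would be -0.6981 bits.)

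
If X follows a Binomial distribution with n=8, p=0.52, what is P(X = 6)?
0.127544

We have X ~ Binomial(n=8, p=0.52).

For a Binomial distribution, the PMF gives us the probability of each outcome.

Using the PMF formula:
P(X = 6) = 0.127544

Rounded to 4 decimal places: 0.1275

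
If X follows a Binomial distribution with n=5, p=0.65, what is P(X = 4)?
0.312386

We have X ~ Binomial(n=5, p=0.65).

For a Binomial distribution, the PMF gives us the probability of each outcome.

Using the PMF formula:
P(X = 4) = 0.312386

Rounded to 4 decimal places: 0.3124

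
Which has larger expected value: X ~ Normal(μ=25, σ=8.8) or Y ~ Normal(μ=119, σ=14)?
Y has larger mean (119.0000 > 25.0000)

Compute the expected value for each distribution:

X ~ Normal(μ=25, σ=8.8):
E[X] = 25.0000

Y ~ Normal(μ=119, σ=14):
E[Y] = 119.0000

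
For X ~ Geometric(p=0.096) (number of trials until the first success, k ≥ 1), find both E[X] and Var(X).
E[X] = 10.4167, Var(X) = 98.0903

We have X ~ Geometric(p=0.096) (number of trials until the first success, k ≥ 1).

For a Geometric distribution with p=0.096 (number of trials until the first success, k ≥ 1):

Expected value:
E[X] = 10.4167

Variance:
Var(X) = 98.0903

Standard deviation:
σ = √Var(X) = 9.9041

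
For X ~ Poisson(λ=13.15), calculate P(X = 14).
0.103176

We have X ~ Poisson(λ=13.15).

For a Poisson distribution, the PMF gives us the probability of each outcome.

Using the PMF formula:
P(X = 14) = 0.103176

Rounded to 4 decimal places: 0.1032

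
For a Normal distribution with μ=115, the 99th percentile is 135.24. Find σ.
σ = 8.7003

For X ~ Normal(μ, σ), the p-th percentile satisfies x = μ + z_p × σ,
where z_p = Φ⁻¹(p) is the standard normal quantile.

Step 1: z_{0.99} = Φ⁻¹(0.99) = 2.3263

Step 2: Solve for σ:
135.24 = 115 + 2.3263 × σ
σ = (135.24 - 115) / 2.3263
σ = 20.24 / 2.3263
σ = 8.7003

Verification: μ + z × σ = 115 + 2.3263 × 8.7003 = 135.24 ✓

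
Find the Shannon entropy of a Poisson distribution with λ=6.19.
2.3154 nats

We have X ~ Poisson(λ=6.19).

The Shannon entropy measures the uncertainty or information content of the distribution.

For a Poisson distribution with λ=6.19:
H(X) = 2.3154 nats

(In bits, this would be 3.3405 bits.)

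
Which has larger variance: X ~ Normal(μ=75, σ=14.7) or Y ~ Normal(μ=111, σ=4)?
X has larger variance (216.0900 > 16.0000)

Compute the variance for each distribution:

X ~ Normal(μ=75, σ=14.7):
Var(X) = 216.0900

Y ~ Normal(μ=111, σ=4):
Var(Y) = 16.0000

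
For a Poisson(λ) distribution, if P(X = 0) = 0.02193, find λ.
λ = 3.8199

For a Poisson(λ) distribution, the PMF at 0 is:
P(X = 0) = λ^0 e^(-λ) / 0! = e^(-λ)

Given P(X = 0) = 0.02193:
e^(-λ) = 0.02193
-λ = ln(0.02193)
λ = -ln(0.02193) = 3.8199

Verification: e^(-3.8199) = 0.02193 ✓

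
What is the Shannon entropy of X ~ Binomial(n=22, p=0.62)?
2.2404 nats

We have X ~ Binomial(n=22, p=0.62).

The Shannon entropy measures the uncertainty or information content of the distribution.

For a Binomial distribution with n=22, p=0.62:
H(X) = 2.2404 nats

(In bits, this would be 3.2322 bits.)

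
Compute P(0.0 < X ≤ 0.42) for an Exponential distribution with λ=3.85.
0.801507

We have X ~ Exponential(λ=3.85).

To find P(0.0 < X ≤ 0.42), we use:
P(0.0 < X ≤ 0.42) = P(X ≤ 0.42) - P(X ≤ 0.0)
                 = F(0.42) - F(0.0)
                 = 0.801507 - 0.000000
                 = 0.801507

So there's approximately a 80.2% chance that X falls in this range.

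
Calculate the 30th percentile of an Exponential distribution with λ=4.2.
0.0849

We have X ~ Exponential(λ=4.2).

We want to find x such that P(X ≤ x) = 0.3.

This is the 30th percentile, which means 30% of values fall below this point.

Using the inverse CDF (quantile function):
x = F⁻¹(0.3) = 0.0849

Verification: P(X ≤ 0.0849) = 0.3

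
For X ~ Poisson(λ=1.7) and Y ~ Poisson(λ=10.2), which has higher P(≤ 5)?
X has higher probability (P(X ≤ 5) = 0.9920 > P(Y ≤ 5) = 0.0599)

Compute P(≤ 5) for each distribution:

X ~ Poisson(λ=1.7):
P(X ≤ 5) = 0.9920

Y ~ Poisson(λ=10.2):
P(Y ≤ 5) = 0.0599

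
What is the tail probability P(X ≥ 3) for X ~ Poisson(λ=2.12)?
0.355766

We have X ~ Poisson(λ=2.12).

For discrete distributions, P(X ≥ 3) = 1 - P(X ≤ 2).

P(X ≤ 2) = 0.644234
P(X ≥ 3) = 1 - 0.644234 = 0.355766

So there's approximately a 35.6% chance that X is at least 3.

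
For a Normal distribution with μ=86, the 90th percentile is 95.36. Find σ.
σ = 7.3036

For X ~ Normal(μ, σ), the p-th percentile satisfies x = μ + z_p × σ,
where z_p = Φ⁻¹(p) is the standard normal quantile.

Step 1: z_{0.9} = Φ⁻¹(0.9) = 1.2816

Step 2: Solve for σ:
95.36 = 86 + 1.2816 × σ
σ = (95.36 - 86) / 1.2816
σ = 9.36 / 1.2816
σ = 7.3036

Verification: μ + z × σ = 86 + 1.2816 × 7.3036 = 95.36 ✓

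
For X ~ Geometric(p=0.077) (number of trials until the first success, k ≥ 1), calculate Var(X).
155.6755

We have X ~ Geometric(p=0.077) (number of trials until the first success, k ≥ 1).

For a Geometric distribution with p=0.077 (number of trials until the first success, k ≥ 1):
Var(X) = 155.6755

The variance measures the spread of the distribution around the mean.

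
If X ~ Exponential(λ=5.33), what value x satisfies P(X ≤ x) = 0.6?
0.1719

We have X ~ Exponential(λ=5.33).

We want to find x such that P(X ≤ x) = 0.6.

This is the 60th percentile, which means 60% of values fall below this point.

Using the inverse CDF (quantile function):
x = F⁻¹(0.6) = 0.1719

Verification: P(X ≤ 0.1719) = 0.6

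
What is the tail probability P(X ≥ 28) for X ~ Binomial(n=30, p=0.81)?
0.057453

We have X ~ Binomial(n=30, p=0.81).

For discrete distributions, P(X ≥ 28) = 1 - P(X ≤ 27).

P(X ≤ 27) = 0.942547
P(X ≥ 28) = 1 - 0.942547 = 0.057453

So there's approximately a 5.7% chance that X is at least 28.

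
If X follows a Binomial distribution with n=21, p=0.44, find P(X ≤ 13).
0.969198

We have X ~ Binomial(n=21, p=0.44).

The CDF gives us P(X ≤ k).

Using the CDF:
P(X ≤ 13) = 0.969198

This means there's approximately a 96.9% chance that X is at most 13.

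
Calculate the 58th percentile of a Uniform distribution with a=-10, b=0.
-4.2000

We have X ~ Uniform(a=-10, b=0).

We want to find x such that P(X ≤ x) = 0.58.

This is the 58th percentile, which means 58% of values fall below this point.

Using the inverse CDF (quantile function):
x = F⁻¹(0.58) = -4.2000

Verification: P(X ≤ -4.2000) = 0.58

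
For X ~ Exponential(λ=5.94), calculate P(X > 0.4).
0.092922

We have X ~ Exponential(λ=5.94).

P(X > 0.4) = 1 - P(X ≤ 0.4)
                = 1 - F(0.4)
                = 1 - 0.907078
                = 0.092922

So there's approximately a 9.3% chance that X exceeds 0.4.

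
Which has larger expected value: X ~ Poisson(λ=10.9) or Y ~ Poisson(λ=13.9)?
Y has larger mean (13.9000 > 10.9000)

Compute the expected value for each distribution:

X ~ Poisson(λ=10.9):
E[X] = 10.9000

Y ~ Poisson(λ=13.9):
E[Y] = 13.9000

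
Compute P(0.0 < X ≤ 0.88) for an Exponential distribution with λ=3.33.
0.946624

We have X ~ Exponential(λ=3.33).

To find P(0.0 < X ≤ 0.88), we use:
P(0.0 < X ≤ 0.88) = P(X ≤ 0.88) - P(X ≤ 0.0)
                 = F(0.88) - F(0.0)
                 = 0.946624 - 0.000000
                 = 0.946624

So there's approximately a 94.7% chance that X falls in this range.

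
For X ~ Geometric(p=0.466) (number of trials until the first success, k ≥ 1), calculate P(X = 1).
0.466000

We have X ~ Geometric(p=0.466) (number of trials until the first success, k ≥ 1).

For a Geometric distribution, the PMF gives us the probability of each outcome.

Using the PMF formula:
P(X = 1) = 0.466000

Rounded to 4 decimal places: 0.4660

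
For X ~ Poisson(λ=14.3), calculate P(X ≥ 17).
0.270582

We have X ~ Poisson(λ=14.3).

For discrete distributions, P(X ≥ 17) = 1 - P(X ≤ 16).

P(X ≤ 16) = 0.729418
P(X ≥ 17) = 1 - 0.729418 = 0.270582

So there's approximately a 27.1% chance that X is at least 17.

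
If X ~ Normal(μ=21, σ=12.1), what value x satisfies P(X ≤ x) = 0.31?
15.0002

We have X ~ Normal(μ=21, σ=12.1).

We want to find x such that P(X ≤ x) = 0.31.

This is the 31st percentile, which means 31% of values fall below this point.

Using the inverse CDF (quantile function):
x = F⁻¹(0.31) = 15.0002

Verification: P(X ≤ 15.0002) = 0.31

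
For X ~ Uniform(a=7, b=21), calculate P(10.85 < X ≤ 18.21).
0.525714

We have X ~ Uniform(a=7, b=21).

To find P(10.85 < X ≤ 18.21), we use:
P(10.85 < X ≤ 18.21) = P(X ≤ 18.21) - P(X ≤ 10.85)
                 = F(18.21) - F(10.85)
                 = 0.800714 - 0.275000
                 = 0.525714

So there's approximately a 52.6% chance that X falls in this range.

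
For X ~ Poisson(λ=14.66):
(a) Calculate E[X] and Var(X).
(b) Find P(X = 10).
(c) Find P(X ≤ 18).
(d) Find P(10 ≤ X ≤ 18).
(a) E[X] = 14.6600, Var(X) = 14.6600
(b) P(X = 10) = 0.054302
(c) P(X ≤ 18) = 0.842647
(d) P(10 ≤ X ≤ 18) = 0.761000

We have X ~ Poisson(λ=14.66).

(a) Moments:
E[X] = 14.6600
Var(X) = 14.6600
σ = √Var(X) = 3.8288

(b) Point probability using PMF:
P(X = 10) = 0.054302

(c) Cumulative probability using CDF:
P(X ≤ 18) = F(18) = 0.842647

(d) Range probability:
P(10 ≤ X ≤ 18) = P(X ≤ 18) - P(X ≤ 9)
                   = F(18) - F(9)
                   = 0.842647 - 0.081647
                   = 0.761000

This means approximately 76.1% of outcomes fall in the interval [10, 18].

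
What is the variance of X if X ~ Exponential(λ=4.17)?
0.0575

We have X ~ Exponential(λ=4.17).

For an Exponential distribution with λ=4.17:
Var(X) = 0.0575

The variance measures the spread of the distribution around the mean.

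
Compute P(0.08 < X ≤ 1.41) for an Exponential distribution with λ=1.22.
0.727981

We have X ~ Exponential(λ=1.22).

To find P(0.08 < X ≤ 1.41), we use:
P(0.08 < X ≤ 1.41) = P(X ≤ 1.41) - P(X ≤ 0.08)
                 = F(1.41) - F(0.08)
                 = 0.820970 - 0.092988
                 = 0.727981

So there's approximately a 72.8% chance that X falls in this range.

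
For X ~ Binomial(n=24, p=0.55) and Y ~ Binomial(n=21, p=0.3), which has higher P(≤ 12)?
Y has higher probability (P(Y ≤ 12) = 0.9976 > P(X ≤ 12) = 0.3849)

Compute P(≤ 12) for each distribution:

X ~ Binomial(n=24, p=0.55):
P(X ≤ 12) = 0.3849

Y ~ Binomial(n=21, p=0.3):
P(Y ≤ 12) = 0.9976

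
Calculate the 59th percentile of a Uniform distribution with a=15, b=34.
26.2100

We have X ~ Uniform(a=15, b=34).

We want to find x such that P(X ≤ x) = 0.59.

This is the 59th percentile, which means 59% of values fall below this point.

Using the inverse CDF (quantile function):
x = F⁻¹(0.59) = 26.2100

Verification: P(X ≤ 26.2100) = 0.59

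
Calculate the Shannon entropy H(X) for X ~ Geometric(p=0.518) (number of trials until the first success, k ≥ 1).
1.3369 nats

We have X ~ Geometric(p=0.518) (number of trials until the first success, k ≥ 1).

The Shannon entropy measures the uncertainty or information content of the distribution.

For a Geometric distribution with p=0.518 (number of trials until the first success, k ≥ 1):
H(X) = 1.3369 nats

(In bits, this would be 1.9287 bits.)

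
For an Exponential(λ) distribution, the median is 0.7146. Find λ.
λ = 0.9700

For X ~ Exponential(λ), the CDF is F(x) = 1 - e^(-λx).
The median m satisfies F(m) = 0.5:
1 - e^(-λm) = 0.5
e^(-λm) = 0.5
λm = ln(2)
m = ln(2) / λ

Given m = 0.7146:
λ = ln(2) / 0.7146 = 0.693147 / 0.7146 = 0.9700

Verification: ln(2) / 0.9700 = 0.7146 ✓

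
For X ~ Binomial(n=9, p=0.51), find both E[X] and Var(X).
E[X] = 4.5900, Var(X) = 2.2491

We have X ~ Binomial(n=9, p=0.51).

For a Binomial distribution with n=9, p=0.51:

Expected value:
E[X] = 4.5900

Variance:
Var(X) = 2.2491

Standard deviation:
σ = √Var(X) = 1.4997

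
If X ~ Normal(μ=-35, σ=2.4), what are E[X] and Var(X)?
E[X] = -35.0000, Var(X) = 5.7600

We have X ~ Normal(μ=-35, σ=2.4).

For a Normal distribution with μ=-35, σ=2.4:

Expected value:
E[X] = -35.0000

Variance:
Var(X) = 5.7600

Standard deviation:
σ = √Var(X) = 2.4000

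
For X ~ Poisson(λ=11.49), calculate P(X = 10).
0.113082

We have X ~ Poisson(λ=11.49).

For a Poisson distribution, the PMF gives us the probability of each outcome.

Using the PMF formula:
P(X = 10) = 0.113082

Rounded to 4 decimal places: 0.1131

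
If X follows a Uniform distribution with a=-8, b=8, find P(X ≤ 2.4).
0.650000

We have X ~ Uniform(a=-8, b=8).

The CDF gives us P(X ≤ k).

Using the CDF:
P(X ≤ 2.4) = 0.650000

This means there's approximately a 65.0% chance that X is at most 2.4.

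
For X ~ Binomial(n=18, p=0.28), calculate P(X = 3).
0.129763

We have X ~ Binomial(n=18, p=0.28).

For a Binomial distribution, the PMF gives us the probability of each outcome.

Using the PMF formula:
P(X = 3) = 0.129763

Rounded to 4 decimal places: 0.1298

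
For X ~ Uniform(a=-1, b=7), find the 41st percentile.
2.2800

We have X ~ Uniform(a=-1, b=7).

We want to find x such that P(X ≤ x) = 0.41.

This is the 41st percentile, which means 41% of values fall below this point.

Using the inverse CDF (quantile function):
x = F⁻¹(0.41) = 2.2800

Verification: P(X ≤ 2.2800) = 0.41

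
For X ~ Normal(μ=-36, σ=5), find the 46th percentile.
-36.5022

We have X ~ Normal(μ=-36, σ=5).

We want to find x such that P(X ≤ x) = 0.46.

This is the 46th percentile, which means 46% of values fall below this point.

Using the inverse CDF (quantile function):
x = F⁻¹(0.46) = -36.5022

Verification: P(X ≤ -36.5022) = 0.46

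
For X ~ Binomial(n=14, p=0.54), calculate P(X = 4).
0.036107

We have X ~ Binomial(n=14, p=0.54).

For a Binomial distribution, the PMF gives us the probability of each outcome.

Using the PMF formula:
P(X = 4) = 0.036107

Rounded to 4 decimal places: 0.0361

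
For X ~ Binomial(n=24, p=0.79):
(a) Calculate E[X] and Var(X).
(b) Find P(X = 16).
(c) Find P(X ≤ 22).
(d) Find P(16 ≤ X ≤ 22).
(a) E[X] = 18.9600, Var(X) = 3.9816
(b) P(X = 16) = 0.064026
(c) P(X ≤ 22) = 0.974231
(d) P(16 ≤ X ≤ 22) = 0.926292

We have X ~ Binomial(n=24, p=0.79).

(a) Moments:
E[X] = 18.9600
Var(X) = 3.9816
σ = √Var(X) = 1.9954

(b) Point probability using PMF:
P(X = 16) = 0.064026

(c) Cumulative probability using CDF:
P(X ≤ 22) = F(22) = 0.974231

(d) Range probability:
P(16 ≤ X ≤ 22) = P(X ≤ 22) - P(X ≤ 15)
                   = F(22) - F(15)
                   = 0.974231 - 0.047939
                   = 0.926292

This means approximately 92.6% of outcomes fall in the interval [16, 22].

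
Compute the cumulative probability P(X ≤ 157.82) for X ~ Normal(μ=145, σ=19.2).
0.747840

We have X ~ Normal(μ=145, σ=19.2).

The CDF gives us P(X ≤ k).

Using the CDF:
P(X ≤ 157.82) = 0.747840

This means there's approximately a 74.8% chance that X is at most 157.82.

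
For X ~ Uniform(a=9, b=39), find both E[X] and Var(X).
E[X] = 24.0000, Var(X) = 75.0000

We have X ~ Uniform(a=9, b=39).

For a Uniform distribution with a=9, b=39:

Expected value:
E[X] = 24.0000

Variance:
Var(X) = 75.0000

Standard deviation:
σ = √Var(X) = 8.6603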